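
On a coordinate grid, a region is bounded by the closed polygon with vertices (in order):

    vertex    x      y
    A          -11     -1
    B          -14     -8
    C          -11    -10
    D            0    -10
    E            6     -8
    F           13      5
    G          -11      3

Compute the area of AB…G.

Σ = (74) + (52) + (110) + (60) + (134) + (94) + (44) = 568
Area = |Σ|/2 = 284.

284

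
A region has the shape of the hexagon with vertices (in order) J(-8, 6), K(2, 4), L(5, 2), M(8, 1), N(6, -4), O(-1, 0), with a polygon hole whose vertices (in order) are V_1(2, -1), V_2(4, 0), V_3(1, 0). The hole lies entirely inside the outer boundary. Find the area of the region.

58

Outer boundary:
Apply Gauss's area formula: 2A = Σ (x_i·y_{i+1} − x_{i+1}·y_i), indices taken mod 6.
Σ = (-44) + (-16) + (-11) + (-38) + (-4) + (-6) = -119
Area = |Σ|/2 = 59.5.
Hole:
Apply Gauss's area formula: 2A = Σ (x_i·y_{i+1} − x_{i+1}·y_i), indices taken mod 3.
Σ = (4) + (0) + (-1) = 3
Area = |Σ|/2 = 1.5.
Net area = 59.5 − 1.5 = 58.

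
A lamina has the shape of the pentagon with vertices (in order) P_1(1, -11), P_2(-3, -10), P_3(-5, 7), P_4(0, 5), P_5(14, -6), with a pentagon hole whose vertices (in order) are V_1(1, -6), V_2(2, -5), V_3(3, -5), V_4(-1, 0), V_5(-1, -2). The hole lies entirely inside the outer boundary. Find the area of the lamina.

Outer boundary:
Apply Gauss's area formula: 2A = Σ (x_i·y_{i+1} − x_{i+1}·y_i), indices taken mod 5.
Cross-terms: -43, -71, -25, -70, -148  ⇒  Σ = -357
Area = |Σ|/2 = 178.5.
Hole:
Apply Gauss's area formula: 2A = Σ (x_i·y_{i+1} − x_{i+1}·y_i), indices taken mod 5.
Cross-terms: 7, 5, -5, 2, 8  ⇒  Σ = 17
Area = |Σ|/2 = 8.5.
Net area = 178.5 − 8.5 = 170.

170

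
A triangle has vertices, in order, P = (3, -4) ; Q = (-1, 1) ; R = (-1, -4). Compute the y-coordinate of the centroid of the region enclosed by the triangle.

Apply the surveyor's formula. First the cross-terms c_i = x_i·y_{i+1} − x_{i+1}·y_i:
  -1, 5, 16  ⇒  2A = 20, A = 10.
Then Σ (y_i + y_{i+1})·c_i = -140, so ȳ = -140 / (6·10) = -7/3.

-7/3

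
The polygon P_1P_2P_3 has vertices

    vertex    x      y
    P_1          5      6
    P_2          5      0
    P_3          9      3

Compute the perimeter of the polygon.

16

|P_1P_2| = √((0)² + (-6)²) = √36 = 6
|P_2P_3| = √((4)² + (3)²) = √25 = 5
|P_3P_1| = √((-4)² + (3)²) = √25 = 5
Perimeter = 6 + 5 + 5 = 16.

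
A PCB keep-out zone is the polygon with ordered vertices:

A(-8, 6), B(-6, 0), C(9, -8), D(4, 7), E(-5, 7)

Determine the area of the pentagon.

Apply the shoelace formula: 2A = Σ (x_i·y_{i+1} − x_{i+1}·y_i), indices taken mod 5.
Cross-terms: 36, 48, 95, 63, 26  ⇒  Σ = 268
Area = |Σ|/2 = 134.

134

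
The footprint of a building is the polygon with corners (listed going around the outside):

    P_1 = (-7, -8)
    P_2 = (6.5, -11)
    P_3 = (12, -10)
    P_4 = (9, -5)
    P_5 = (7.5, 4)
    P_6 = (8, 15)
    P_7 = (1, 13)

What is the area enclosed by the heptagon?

Σ = (129) + (67) + (30) + (73.5) + (80.5) + (89) + (83) = 552
Area = |Σ|/2 = 276.

276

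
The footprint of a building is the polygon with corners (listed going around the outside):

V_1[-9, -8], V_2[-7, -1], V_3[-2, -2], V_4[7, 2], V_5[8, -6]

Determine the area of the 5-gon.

V_1→V_2: (-9)(-1) − (-7)(-8) = -47
V_2→V_3: (-7)(-2) − (-2)(-1) = 12
V_3→V_4: (-2)(2) − (7)(-2) = 10
V_4→V_5: (7)(-6) − (8)(2) = -58
V_5→V_1: (8)(-8) − (-9)(-6) = -118
Σ = -201
Area = |Σ|/2 = 100.5.

100.5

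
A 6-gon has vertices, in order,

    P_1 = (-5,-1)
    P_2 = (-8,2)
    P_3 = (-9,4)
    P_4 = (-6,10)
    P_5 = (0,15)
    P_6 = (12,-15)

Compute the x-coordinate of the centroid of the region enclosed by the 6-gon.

Apply Gauss's area formula. First the cross-terms c_i = x_i·y_{i+1} − x_{i+1}·y_i:
  -18, -14, -66, -90, -180, -87  ⇒  2A = -455, A = -227.5.
Then Σ (x_i + x_{i+1})·c_i = -767, so x̄ = -767 / (6·(-227.5)) = 59/105.

59/105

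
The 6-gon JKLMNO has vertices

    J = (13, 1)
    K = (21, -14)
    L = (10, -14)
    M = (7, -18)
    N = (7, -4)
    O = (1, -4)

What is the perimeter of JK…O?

66

|JK| = √((8)² + (-15)²) = √289 = 17
|KL| = √((-11)² + (0)²) = √121 = 11
|LM| = √((-3)² + (-4)²) = √25 = 5
|MN| = √((0)² + (14)²) = √196 = 14
|NO| = √((-6)² + (0)²) = √36 = 6
|OJ| = √((12)² + (5)²) = √169 = 13
Perimeter = 17 + 11 + 5 + 14 + 6 + 13 = 66.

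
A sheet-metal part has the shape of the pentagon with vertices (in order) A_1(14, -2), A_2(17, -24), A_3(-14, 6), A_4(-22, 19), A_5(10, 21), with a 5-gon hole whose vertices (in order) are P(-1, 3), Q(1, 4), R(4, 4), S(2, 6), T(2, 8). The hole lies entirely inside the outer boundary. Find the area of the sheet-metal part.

Outer boundary:
Cross-terms: -302, -234, -134, -652, -314  ⇒  Σ = -1636
Area = |Σ|/2 = 818.
Hole:
Apply the surveyor's formula: 2A = Σ (x_i·y_{i+1} − x_{i+1}·y_i), indices taken mod 5.
Cross-terms: -7, -12, 16, 4, 14  ⇒  Σ = 15
Area = |Σ|/2 = 7.5.
Net area = 818 − 7.5 = 810.5.

810.5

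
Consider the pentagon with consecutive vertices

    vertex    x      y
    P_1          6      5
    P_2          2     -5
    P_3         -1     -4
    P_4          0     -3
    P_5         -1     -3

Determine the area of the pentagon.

Apply the shoelace formula: 2A = Σ (x_i·y_{i+1} − x_{i+1}·y_i), indices taken mod 5.
P_1→P_2: (6)(-5) − (2)(5) = -40
P_2→P_3: (2)(-4) − (-1)(-5) = -13
P_3→P_4: (-1)(-3) − (0)(-4) = 3
P_4→P_5: (0)(-3) − (-1)(-3) = -3
P_5→P_1: (-1)(5) − (6)(-3) = 13
Σ = -40
Area = |Σ|/2 = 20.

20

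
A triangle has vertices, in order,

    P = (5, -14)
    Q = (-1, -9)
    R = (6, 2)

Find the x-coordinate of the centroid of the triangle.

Apply Gauss's area formula. First the cross-terms c_i = x_i·y_{i+1} − x_{i+1}·y_i:
  -59, 52, -94  ⇒  2A = -101, A = -50.5.
Then Σ (x_i + x_{i+1})·c_i = -1010, so x̄ = -1010 / (6·(-50.5)) = 10/3.

10/3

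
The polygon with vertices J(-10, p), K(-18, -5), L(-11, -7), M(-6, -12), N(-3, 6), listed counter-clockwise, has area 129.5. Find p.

The doubled signed area Σ (x_i y_{i+1} − x_{i+1} y_i) is linear in p.
With p=0 it equals 199; the coefficient of p is 15 (from the two edges through J).
So 15·p + 199 = 2·129.5 = 259 ⇒ p = 4.

4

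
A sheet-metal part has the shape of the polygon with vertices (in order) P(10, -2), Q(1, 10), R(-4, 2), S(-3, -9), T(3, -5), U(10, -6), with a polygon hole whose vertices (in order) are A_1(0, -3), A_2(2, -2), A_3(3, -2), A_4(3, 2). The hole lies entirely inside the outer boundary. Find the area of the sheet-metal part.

144.5

Outer boundary:
Apply Gauss's area formula: 2A = Σ (x_i·y_{i+1} − x_{i+1}·y_i), indices taken mod 6.
Cross-terms: 102, 42, 42, 42, 32, 40  ⇒  Σ = 300
Area = |Σ|/2 = 150.
Hole:
Apply the surveyor's formula: 2A = Σ (x_i·y_{i+1} − x_{i+1}·y_i), indices taken mod 4.
Σ = (6) + (2) + (12) + (-9) = 11
Area = |Σ|/2 = 5.5.
Net area = 150 − 5.5 = 144.5.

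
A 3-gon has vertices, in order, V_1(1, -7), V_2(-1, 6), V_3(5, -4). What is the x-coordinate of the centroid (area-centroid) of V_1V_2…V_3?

Apply Gauss's area formula. First the cross-terms c_i = x_i·y_{i+1} − x_{i+1}·y_i:
  -1, -26, -31  ⇒  2A = -58, A = -29.
Then Σ (x_i + x_{i+1})·c_i = -290, so x̄ = -290 / (6·(-29)) = 5/3.

5/3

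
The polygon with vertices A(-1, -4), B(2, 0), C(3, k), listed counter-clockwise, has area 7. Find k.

Write out the shoelace sum; only the two edges meeting at C involve k:
2·Area = [(2·k − 3·0) + (3·(-4) − (-1)·k)] + 8
       = 3·k + -4 = 14
⇒ k = 6.

6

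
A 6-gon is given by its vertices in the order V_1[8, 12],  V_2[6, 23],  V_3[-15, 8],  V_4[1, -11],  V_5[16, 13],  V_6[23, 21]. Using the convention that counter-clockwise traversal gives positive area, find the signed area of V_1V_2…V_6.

Apply Gauss's area formula: 2A = Σ (x_i·y_{i+1} − x_{i+1}·y_i), indices taken mod 6.
Σ = (112) + (393) + (157) + (189) + (37) + (108) = 996
Signed area = Σ/2 = 498 (positive ⇒ counter-clockwise traversal).

498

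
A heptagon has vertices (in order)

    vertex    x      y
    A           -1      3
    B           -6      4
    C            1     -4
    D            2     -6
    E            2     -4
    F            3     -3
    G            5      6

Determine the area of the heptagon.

Apply Gauss's area formula: 2A = Σ (x_i·y_{i+1} − x_{i+1}·y_i), indices taken mod 7.
Σ = (14) + (20) + (2) + (4) + (6) + (33) + (21) = 100
Area = |Σ|/2 = 50.

50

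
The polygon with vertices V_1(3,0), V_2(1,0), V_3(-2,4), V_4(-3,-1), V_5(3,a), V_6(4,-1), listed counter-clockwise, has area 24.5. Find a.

-4

The doubled signed area Σ (x_i y_{i+1} − x_{i+1} y_i) is linear in a.
With a=0 it equals 21; the coefficient of a is -7 (from the two edges through V_5).
So -7·a + 21 = 2·24.5 = 49 ⇒ a = -4.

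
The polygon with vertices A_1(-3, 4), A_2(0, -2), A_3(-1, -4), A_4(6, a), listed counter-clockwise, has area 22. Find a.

-4

The doubled signed area Σ (x_i y_{i+1} − x_{i+1} y_i) is linear in a.
With a=0 it equals 52; the coefficient of a is 2 (from the two edges through A_4).
So 2·a + 52 = 2·22 = 44 ⇒ a = -4.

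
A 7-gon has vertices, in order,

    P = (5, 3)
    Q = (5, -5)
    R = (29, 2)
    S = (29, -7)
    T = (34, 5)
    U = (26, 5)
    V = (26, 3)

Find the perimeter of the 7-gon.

86

|PQ| = √((0)² + (-8)²) = √64 = 8
|QR| = √((24)² + (7)²) = √625 = 25
|RS| = √((0)² + (-9)²) = √81 = 9
|ST| = √((5)² + (12)²) = √169 = 13
|TU| = √((-8)² + (0)²) = √64 = 8
|UV| = √((0)² + (-2)²) = √4 = 2
|VP| = √((-21)² + (0)²) = √441 = 21
Perimeter = 8 + 25 + 9 + 13 + 8 + 2 + 21 = 86.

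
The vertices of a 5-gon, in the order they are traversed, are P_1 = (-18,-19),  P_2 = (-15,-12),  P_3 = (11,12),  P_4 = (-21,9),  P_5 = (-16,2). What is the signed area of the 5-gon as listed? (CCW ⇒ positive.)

Apply the shoelace formula: 2A = Σ (x_i·y_{i+1} − x_{i+1}·y_i), indices taken mod 5.
Σ = (-69) + (-48) + (351) + (102) + (340) = 676
Signed area = Σ/2 = 338 (positive ⇒ counter-clockwise traversal).

338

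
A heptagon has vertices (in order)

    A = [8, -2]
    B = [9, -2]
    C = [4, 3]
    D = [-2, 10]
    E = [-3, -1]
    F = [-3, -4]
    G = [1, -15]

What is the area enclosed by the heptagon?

145.5

Apply Gauss's area formula: 2A = Σ (x_i·y_{i+1} − x_{i+1}·y_i), indices taken mod 7.
Cross-terms: 2, 35, 46, 32, 9, 49, 118  ⇒  Σ = 291
Area = |Σ|/2 = 145.5.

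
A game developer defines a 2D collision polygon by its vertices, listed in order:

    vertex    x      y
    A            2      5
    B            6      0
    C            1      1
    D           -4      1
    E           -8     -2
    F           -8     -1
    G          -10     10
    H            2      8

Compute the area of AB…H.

Apply the shoelace (surveyor's) formula: 2A = Σ (x_i·y_{i+1} − x_{i+1}·y_i), indices taken mod 8.
Cross-terms: -30, 6, 5, 16, -8, -90, -100, -6  ⇒  Σ = -207
Area = |Σ|/2 = 103.5.

103.5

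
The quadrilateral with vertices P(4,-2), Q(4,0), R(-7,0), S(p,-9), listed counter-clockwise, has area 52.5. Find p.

1

Write out the shoelace sum; only the two edges meeting at S involve p:
2·Area = [((-7)·(-9) − p·0) + (p·(-2) − 4·(-9))] + 8
       = -2·p + 107 = 105
⇒ p = 1.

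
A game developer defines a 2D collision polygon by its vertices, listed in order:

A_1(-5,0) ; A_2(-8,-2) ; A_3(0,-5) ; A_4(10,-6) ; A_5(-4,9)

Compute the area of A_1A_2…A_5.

Apply the shoelace formula: 2A = Σ (x_i·y_{i+1} − x_{i+1}·y_i), indices taken mod 5.
Cross-terms: 10, 40, 50, 66, 45  ⇒  Σ = 211
Area = |Σ|/2 = 105.5.

105.5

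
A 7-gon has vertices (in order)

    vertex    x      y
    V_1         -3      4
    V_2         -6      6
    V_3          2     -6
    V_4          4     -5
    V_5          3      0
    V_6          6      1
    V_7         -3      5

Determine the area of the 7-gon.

Apply Gauss's area formula: 2A = Σ (x_i·y_{i+1} − x_{i+1}·y_i), indices taken mod 7.
Σ = (6) + (24) + (14) + (15) + (3) + (33) + (3) = 98
Area = |Σ|/2 = 49.

49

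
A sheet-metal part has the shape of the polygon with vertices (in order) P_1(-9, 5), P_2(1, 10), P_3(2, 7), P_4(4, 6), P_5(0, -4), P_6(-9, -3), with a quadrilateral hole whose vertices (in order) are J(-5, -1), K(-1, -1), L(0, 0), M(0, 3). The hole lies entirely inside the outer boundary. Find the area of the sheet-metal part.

Outer boundary:
Apply the shoelace (surveyor's) formula: 2A = Σ (x_i·y_{i+1} − x_{i+1}·y_i), indices taken mod 6.
P_1→P_2: (-9)(10) − (1)(5) = -95
P_2→P_3: (1)(7) − (2)(10) = -13
P_3→P_4: (2)(6) − (4)(7) = -16
P_4→P_5: (4)(-4) − (0)(6) = -16
P_5→P_6: (0)(-3) − (-9)(-4) = -36
P_6→P_1: (-9)(5) − (-9)(-3) = -72
Σ = -248
Area = |Σ|/2 = 124.
Hole:
Apply the surveyor's formula: 2A = Σ (x_i·y_{i+1} − x_{i+1}·y_i), indices taken mod 4.
J→K: (-5)(-1) − (-1)(-1) = 4
K→L: (-1)(0) − (0)(-1) = 0
L→M: (0)(3) − (0)(0) = 0
M→J: (0)(-1) − (-5)(3) = 15
Σ = 19
Area = |Σ|/2 = 9.5.
Net area = 124 − 9.5 = 114.5.

114.5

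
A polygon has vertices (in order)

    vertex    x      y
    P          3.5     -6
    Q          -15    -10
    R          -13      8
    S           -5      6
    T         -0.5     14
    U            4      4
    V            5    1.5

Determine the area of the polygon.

Apply the surveyor's formula: 2A = Σ (x_i·y_{i+1} − x_{i+1}·y_i), indices taken mod 7.
P→Q: (3.5)(-10) − (-15)(-6) = -125
Q→R: (-15)(8) − (-13)(-10) = -250
R→S: (-13)(6) − (-5)(8) = -38
S→T: (-5)(14) − (-0.5)(6) = -67
T→U: (-0.5)(4) − (4)(14) = -58
U→V: (4)(1.5) − (5)(4) = -14
V→P: (5)(-6) − (3.5)(1.5) = -35.25
Σ = -587.25
Area = |Σ|/2 = 293.625.

293.625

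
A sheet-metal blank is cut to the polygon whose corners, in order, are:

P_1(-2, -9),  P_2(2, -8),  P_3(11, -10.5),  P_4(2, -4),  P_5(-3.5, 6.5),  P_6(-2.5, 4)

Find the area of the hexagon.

54.875

Σ = (34) + (67) + (-23) + (-1) + (2.25) + (30.5) = 109.75
Area = |Σ|/2 = 54.875.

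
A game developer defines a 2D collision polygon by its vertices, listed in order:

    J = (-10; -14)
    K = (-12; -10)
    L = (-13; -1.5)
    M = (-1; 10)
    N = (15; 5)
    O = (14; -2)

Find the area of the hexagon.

391.25

Apply the surveyor's formula: 2A = Σ (x_i·y_{i+1} − x_{i+1}·y_i), indices taken mod 6.
Cross-terms: -68, -112, -131.5, -155, -100, -216  ⇒  Σ = -782.5
Area = |Σ|/2 = 391.25.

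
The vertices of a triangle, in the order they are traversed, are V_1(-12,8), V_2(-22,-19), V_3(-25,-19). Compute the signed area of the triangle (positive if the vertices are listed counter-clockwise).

-40.5

Apply the surveyor's formula: 2A = Σ (x_i·y_{i+1} − x_{i+1}·y_i), indices taken mod 3.
Σ = (404) + (-57) + (-428) = -81
Signed area = Σ/2 = -40.5 (negative ⇒ clockwise traversal).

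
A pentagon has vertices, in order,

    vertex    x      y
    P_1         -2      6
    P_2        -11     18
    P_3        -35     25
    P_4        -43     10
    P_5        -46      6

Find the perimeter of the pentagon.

|P_1P_2| = √((-9)² + (12)²) = √225 = 15
|P_2P_3| = √((-24)² + (7)²) = √625 = 25
|P_3P_4| = √((-8)² + (-15)²) = √289 = 17
|P_4P_5| = √((-3)² + (-4)²) = √25 = 5
|P_5P_1| = √((44)² + (0)²) = √1936 = 44
Perimeter = 15 + 25 + 17 + 5 + 44 = 106.

106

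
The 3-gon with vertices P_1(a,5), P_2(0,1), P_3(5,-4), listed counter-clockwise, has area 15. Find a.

2

Write out the shoelace sum; only the two edges meeting at P_1 involve a:
2·Area = [(5·5 − a·(-4)) + (a·1 − 0·5)] + -5
       = 5·a + 20 = 30
⇒ a = 2.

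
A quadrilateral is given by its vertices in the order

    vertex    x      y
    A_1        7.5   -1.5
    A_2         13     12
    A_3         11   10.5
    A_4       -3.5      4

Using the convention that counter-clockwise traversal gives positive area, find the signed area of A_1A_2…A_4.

Apply the surveyor's formula: 2A = Σ (x_i·y_{i+1} − x_{i+1}·y_i), indices taken mod 4.
Σ = (109.5) + (4.5) + (80.75) + (-24.75) = 170
Signed area = Σ/2 = 85 (positive ⇒ counter-clockwise traversal).

85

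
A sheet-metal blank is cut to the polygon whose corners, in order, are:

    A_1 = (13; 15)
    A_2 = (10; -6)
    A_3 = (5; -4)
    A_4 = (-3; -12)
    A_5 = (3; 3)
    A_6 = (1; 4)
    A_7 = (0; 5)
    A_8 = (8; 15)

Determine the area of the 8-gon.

Σ = (-228) + (-10) + (-72) + (27) + (9) + (5) + (-40) + (-75) = -384
Area = |Σ|/2 = 192.

192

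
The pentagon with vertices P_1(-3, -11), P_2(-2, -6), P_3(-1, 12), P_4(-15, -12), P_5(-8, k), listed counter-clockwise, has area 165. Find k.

-15

Write out the shoelace sum; only the two edges meeting at P_5 involve k:
2·Area = [((-15)·k − (-8)·(-12)) + ((-8)·(-11) − (-3)·k)] + 158
       = -12·k + 150 = 330
⇒ k = -15.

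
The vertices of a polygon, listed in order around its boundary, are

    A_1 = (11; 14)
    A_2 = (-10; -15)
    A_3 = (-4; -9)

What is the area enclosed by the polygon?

24

Apply the shoelace formula: 2A = Σ (x_i·y_{i+1} − x_{i+1}·y_i), indices taken mod 3.
Cross-terms: -25, 30, 43  ⇒  Σ = 48
Area = |Σ|/2 = 24.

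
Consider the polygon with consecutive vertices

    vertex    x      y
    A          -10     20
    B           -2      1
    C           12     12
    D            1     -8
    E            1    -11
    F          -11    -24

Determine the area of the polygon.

361

A→B: (-10)(1) − (-2)(20) = 30
B→C: (-2)(12) − (12)(1) = -36
C→D: (12)(-8) − (1)(12) = -108
D→E: (1)(-11) − (1)(-8) = -3
E→F: (1)(-24) − (-11)(-11) = -145
F→A: (-11)(20) − (-10)(-24) = -460
Σ = -722
Area = |Σ|/2 = 361.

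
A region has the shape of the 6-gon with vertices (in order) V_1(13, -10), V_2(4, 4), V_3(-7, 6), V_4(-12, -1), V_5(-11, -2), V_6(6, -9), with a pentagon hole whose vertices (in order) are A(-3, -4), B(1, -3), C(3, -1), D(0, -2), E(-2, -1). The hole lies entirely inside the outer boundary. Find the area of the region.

194

Outer boundary:
Σ = (92) + (52) + (79) + (13) + (111) + (57) = 404
Area = |Σ|/2 = 202.
Hole:
Apply the shoelace (surveyor's) formula: 2A = Σ (x_i·y_{i+1} − x_{i+1}·y_i), indices taken mod 5.
Cross-terms: 13, 8, -6, -4, 5  ⇒  Σ = 16
Area = |Σ|/2 = 8.
Net area = 202 − 8 = 194.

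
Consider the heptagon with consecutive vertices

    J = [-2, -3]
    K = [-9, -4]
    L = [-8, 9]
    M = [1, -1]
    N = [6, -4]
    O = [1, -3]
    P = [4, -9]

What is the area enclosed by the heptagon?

86

Apply Gauss's area formula: 2A = Σ (x_i·y_{i+1} − x_{i+1}·y_i), indices taken mod 7.
Σ = (-19) + (-113) + (-1) + (2) + (-14) + (3) + (-30) = -172
Area = |Σ|/2 = 86.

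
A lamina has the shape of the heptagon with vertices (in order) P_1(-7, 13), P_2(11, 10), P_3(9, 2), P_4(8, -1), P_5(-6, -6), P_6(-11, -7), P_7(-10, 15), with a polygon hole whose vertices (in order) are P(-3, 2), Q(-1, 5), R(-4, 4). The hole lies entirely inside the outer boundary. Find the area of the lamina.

Outer boundary:
Σ = (-213) + (-68) + (-25) + (-54) + (-24) + (-235) + (-25) = -644
Area = |Σ|/2 = 322.
Hole:
Apply Gauss's area formula: 2A = Σ (x_i·y_{i+1} − x_{i+1}·y_i), indices taken mod 3.
P→Q: (-3)(5) − (-1)(2) = -13
Q→R: (-1)(4) − (-4)(5) = 16
R→P: (-4)(2) − (-3)(4) = 4
Σ = 7
Area = |Σ|/2 = 3.5.
Net area = 322 − 3.5 = 318.5.

318.5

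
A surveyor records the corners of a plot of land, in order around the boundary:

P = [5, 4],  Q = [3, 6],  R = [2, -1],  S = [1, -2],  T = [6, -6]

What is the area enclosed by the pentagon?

Σ = (18) + (-15) + (-3) + (6) + (54) = 60
Area = |Σ|/2 = 30.

30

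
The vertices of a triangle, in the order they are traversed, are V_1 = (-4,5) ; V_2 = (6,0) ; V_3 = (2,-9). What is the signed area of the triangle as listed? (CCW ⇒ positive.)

-55

Apply the surveyor's formula: 2A = Σ (x_i·y_{i+1} − x_{i+1}·y_i), indices taken mod 3.
Cross-terms: -30, -54, -26  ⇒  Σ = -110
Signed area = Σ/2 = -55 (negative ⇒ clockwise traversal).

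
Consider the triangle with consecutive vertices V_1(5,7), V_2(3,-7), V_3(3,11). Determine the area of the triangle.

Apply the surveyor's formula: 2A = Σ (x_i·y_{i+1} − x_{i+1}·y_i), indices taken mod 3.
Cross-terms: -56, 54, -34  ⇒  Σ = -36
Area = |Σ|/2 = 18.

18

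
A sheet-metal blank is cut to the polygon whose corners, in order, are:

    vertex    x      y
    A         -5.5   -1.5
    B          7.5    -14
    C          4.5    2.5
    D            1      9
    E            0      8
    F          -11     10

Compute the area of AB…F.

A→B: (-5.5)(-14) − (7.5)(-1.5) = 88.25
B→C: (7.5)(2.5) − (4.5)(-14) = 81.75
C→D: (4.5)(9) − (1)(2.5) = 38
D→E: (1)(8) − (0)(9) = 8
E→F: (0)(10) − (-11)(8) = 88
F→A: (-11)(-1.5) − (-5.5)(10) = 71.5
Σ = 375.5
Area = |Σ|/2 = 187.75.

187.75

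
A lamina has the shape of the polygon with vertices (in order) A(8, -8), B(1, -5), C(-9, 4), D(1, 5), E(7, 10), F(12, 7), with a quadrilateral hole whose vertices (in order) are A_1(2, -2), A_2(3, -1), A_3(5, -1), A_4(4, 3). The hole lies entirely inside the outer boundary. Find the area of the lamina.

179.5

Outer boundary:
A→B: (8)(-5) − (1)(-8) = -32
B→C: (1)(4) − (-9)(-5) = -41
C→D: (-9)(5) − (1)(4) = -49
D→E: (1)(10) − (7)(5) = -25
E→F: (7)(7) − (12)(10) = -71
F→A: (12)(-8) − (8)(7) = -152
Σ = -370
Area = |Σ|/2 = 185.
Hole:
Σ = (4) + (2) + (19) + (-14) = 11
Area = |Σ|/2 = 5.5.
Net area = 185 − 5.5 = 179.5.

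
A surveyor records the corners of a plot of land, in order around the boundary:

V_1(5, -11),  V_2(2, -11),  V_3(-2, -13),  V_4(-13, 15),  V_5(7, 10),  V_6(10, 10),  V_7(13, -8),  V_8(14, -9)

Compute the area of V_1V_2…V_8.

Apply the shoelace formula: 2A = Σ (x_i·y_{i+1} − x_{i+1}·y_i), indices taken mod 8.
Σ = (-33) + (-48) + (-199) + (-235) + (-30) + (-210) + (-5) + (-109) = -869
Area = |Σ|/2 = 434.5.

434.5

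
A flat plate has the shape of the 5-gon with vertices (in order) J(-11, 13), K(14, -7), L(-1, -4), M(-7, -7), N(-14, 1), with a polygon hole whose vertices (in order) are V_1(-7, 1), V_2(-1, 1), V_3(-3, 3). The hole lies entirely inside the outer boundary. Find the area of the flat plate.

226.5

Outer boundary:
Apply the shoelace formula: 2A = Σ (x_i·y_{i+1} − x_{i+1}·y_i), indices taken mod 5.
J→K: (-11)(-7) − (14)(13) = -105
K→L: (14)(-4) − (-1)(-7) = -63
L→M: (-1)(-7) − (-7)(-4) = -21
M→N: (-7)(1) − (-14)(-7) = -105
N→J: (-14)(13) − (-11)(1) = -171
Σ = -465
Area = |Σ|/2 = 232.5.
Hole:
Apply the shoelace formula: 2A = Σ (x_i·y_{i+1} − x_{i+1}·y_i), indices taken mod 3.
Σ = (-6) + (0) + (18) = 12
Area = |Σ|/2 = 6.
Net area = 232.5 − 6 = 226.5.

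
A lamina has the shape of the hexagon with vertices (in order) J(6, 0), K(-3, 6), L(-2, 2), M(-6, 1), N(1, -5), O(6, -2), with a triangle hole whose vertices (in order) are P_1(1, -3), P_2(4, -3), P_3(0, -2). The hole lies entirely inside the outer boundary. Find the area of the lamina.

59

Outer boundary:
Apply the shoelace formula: 2A = Σ (x_i·y_{i+1} − x_{i+1}·y_i), indices taken mod 6.
Σ = (36) + (6) + (10) + (29) + (28) + (12) = 121
Area = |Σ|/2 = 60.5.
Hole:
Σ = (9) + (-8) + (2) = 3
Area = |Σ|/2 = 1.5.
Net area = 60.5 − 1.5 = 59.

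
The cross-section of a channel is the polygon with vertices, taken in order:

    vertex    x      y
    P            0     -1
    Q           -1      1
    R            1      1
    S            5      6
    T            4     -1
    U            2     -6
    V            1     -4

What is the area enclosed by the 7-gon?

28

Apply Gauss's area formula: 2A = Σ (x_i·y_{i+1} − x_{i+1}·y_i), indices taken mod 7.
Cross-terms: -1, -2, 1, -29, -22, -2, -1  ⇒  Σ = -56
Area = |Σ|/2 = 28.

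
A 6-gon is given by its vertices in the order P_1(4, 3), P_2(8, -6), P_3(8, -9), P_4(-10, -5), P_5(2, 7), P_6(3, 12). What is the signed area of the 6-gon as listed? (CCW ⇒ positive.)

P_1→P_2: (4)(-6) − (8)(3) = -48
P_2→P_3: (8)(-9) − (8)(-6) = -24
P_3→P_4: (8)(-5) − (-10)(-9) = -130
P_4→P_5: (-10)(7) − (2)(-5) = -60
P_5→P_6: (2)(12) − (3)(7) = 3
P_6→P_1: (3)(3) − (4)(12) = -39
Σ = -298
Signed area = Σ/2 = -149 (negative ⇒ clockwise traversal).

-149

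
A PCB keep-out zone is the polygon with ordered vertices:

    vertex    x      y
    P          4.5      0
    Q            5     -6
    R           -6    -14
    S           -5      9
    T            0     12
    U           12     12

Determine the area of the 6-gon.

257.5

P→Q: (4.5)(-6) − (5)(0) = -27
Q→R: (5)(-14) − (-6)(-6) = -106
R→S: (-6)(9) − (-5)(-14) = -124
S→T: (-5)(12) − (0)(9) = -60
T→U: (0)(12) − (12)(12) = -144
U→P: (12)(0) − (4.5)(12) = -54
Σ = -515
Area = |Σ|/2 = 257.5.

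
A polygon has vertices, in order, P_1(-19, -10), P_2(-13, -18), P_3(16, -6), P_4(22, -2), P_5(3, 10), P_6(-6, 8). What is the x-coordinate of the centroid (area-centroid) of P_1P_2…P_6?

Apply Gauss's area formula. First the cross-terms c_i = x_i·y_{i+1} − x_{i+1}·y_i:
  212, 366, 100, 226, 84, 212  ⇒  2A = 1200, A = 600.
Then Σ (x_i + x_{i+1})·c_i = -1788, so x̄ = -1788 / (6·600) = -149/300.

-149/300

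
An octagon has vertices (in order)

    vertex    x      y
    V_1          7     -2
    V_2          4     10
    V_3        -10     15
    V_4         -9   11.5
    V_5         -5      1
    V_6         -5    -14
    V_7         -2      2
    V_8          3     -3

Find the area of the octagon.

179.25

Apply the shoelace (surveyor's) formula: 2A = Σ (x_i·y_{i+1} − x_{i+1}·y_i), indices taken mod 8.
Cross-terms: 78, 160, 20, 48.5, 75, -38, 0, 15  ⇒  Σ = 358.5
Area = |Σ|/2 = 179.25.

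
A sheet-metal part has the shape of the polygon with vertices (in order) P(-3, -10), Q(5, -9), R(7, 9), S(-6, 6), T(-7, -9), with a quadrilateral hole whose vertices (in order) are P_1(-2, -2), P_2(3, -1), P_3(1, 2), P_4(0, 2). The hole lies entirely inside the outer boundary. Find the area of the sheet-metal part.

199.5

Outer boundary:
P→Q: (-3)(-9) − (5)(-10) = 77
Q→R: (5)(9) − (7)(-9) = 108
R→S: (7)(6) − (-6)(9) = 96
S→T: (-6)(-9) − (-7)(6) = 96
T→P: (-7)(-10) − (-3)(-9) = 43
Σ = 420
Area = |Σ|/2 = 210.
Hole:
Apply Gauss's area formula: 2A = Σ (x_i·y_{i+1} − x_{i+1}·y_i), indices taken mod 4.
Σ = (8) + (7) + (2) + (4) = 21
Area = |Σ|/2 = 10.5.
Net area = 210 − 10.5 = 199.5.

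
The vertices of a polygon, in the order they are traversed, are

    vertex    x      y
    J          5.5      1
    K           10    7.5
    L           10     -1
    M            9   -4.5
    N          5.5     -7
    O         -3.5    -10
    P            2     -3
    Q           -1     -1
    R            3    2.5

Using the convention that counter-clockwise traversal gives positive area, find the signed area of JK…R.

Apply the shoelace formula: 2A = Σ (x_i·y_{i+1} − x_{i+1}·y_i), indices taken mod 9.
Σ = (31.25) + (-85) + (-36) + (-38.25) + (-79.5) + (30.5) + (-5) + (0.5) + (-10.75) = -192.25
Signed area = Σ/2 = -96.125 (negative ⇒ clockwise traversal).

-96.125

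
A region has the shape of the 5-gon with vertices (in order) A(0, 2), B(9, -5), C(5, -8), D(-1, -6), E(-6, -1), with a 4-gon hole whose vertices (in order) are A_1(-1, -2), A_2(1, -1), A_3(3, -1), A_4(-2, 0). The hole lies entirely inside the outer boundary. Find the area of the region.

Outer boundary:
Σ = (-18) + (-47) + (-38) + (-35) + (-12) = -150
Area = |Σ|/2 = 75.
Hole:
Apply Gauss's area formula: 2A = Σ (x_i·y_{i+1} − x_{i+1}·y_i), indices taken mod 4.
Σ = (3) + (2) + (-2) + (4) = 7
Area = |Σ|/2 = 3.5.
Net area = 75 − 3.5 = 71.5.

71.5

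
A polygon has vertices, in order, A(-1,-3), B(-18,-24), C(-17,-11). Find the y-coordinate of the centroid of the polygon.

-38/3

Apply the shoelace formula. First the cross-terms c_i = x_i·y_{i+1} − x_{i+1}·y_i:
  -30, -210, 40  ⇒  2A = -200, A = -100.
Then Σ (y_i + y_{i+1})·c_i = 7600, so ȳ = 7600 / (6·(-100)) = -38/3.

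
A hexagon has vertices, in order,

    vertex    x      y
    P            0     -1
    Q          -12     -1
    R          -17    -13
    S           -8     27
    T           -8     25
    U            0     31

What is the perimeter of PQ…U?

110

|PQ| = √((-12)² + (0)²) = √144 = 12
|QR| = √((-5)² + (-12)²) = √169 = 13
|RS| = √((9)² + (40)²) = √1681 = 41
|ST| = √((0)² + (-2)²) = √4 = 2
|TU| = √((8)² + (6)²) = √100 = 10
|UP| = √((0)² + (-32)²) = √1024 = 32
Perimeter = 12 + 13 + 41 + 2 + 10 + 32 = 110.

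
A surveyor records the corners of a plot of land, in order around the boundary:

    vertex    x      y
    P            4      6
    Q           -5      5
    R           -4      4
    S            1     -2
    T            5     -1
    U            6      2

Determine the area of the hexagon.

Apply the surveyor's formula: 2A = Σ (x_i·y_{i+1} − x_{i+1}·y_i), indices taken mod 6.
Cross-terms: 50, 0, 4, 9, 16, 28  ⇒  Σ = 107
Area = |Σ|/2 = 53.5.

53.5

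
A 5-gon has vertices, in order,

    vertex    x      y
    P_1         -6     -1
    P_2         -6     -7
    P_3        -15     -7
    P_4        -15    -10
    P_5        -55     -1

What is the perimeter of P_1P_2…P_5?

108

|P_1P_2| = √((0)² + (-6)²) = √36 = 6
|P_2P_3| = √((-9)² + (0)²) = √81 = 9
|P_3P_4| = √((0)² + (-3)²) = √9 = 3
|P_4P_5| = √((-40)² + (9)²) = √1681 = 41
|P_5P_1| = √((49)² + (0)²) = √2401 = 49
Perimeter = 6 + 9 + 3 + 41 + 49 = 108.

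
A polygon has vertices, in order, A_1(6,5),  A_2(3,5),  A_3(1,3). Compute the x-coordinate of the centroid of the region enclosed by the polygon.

10/3

Apply the shoelace formula. First the cross-terms c_i = x_i·y_{i+1} − x_{i+1}·y_i:
  15, 4, -13  ⇒  2A = 6, A = 3.
Then Σ (x_i + x_{i+1})·c_i = 60, so x̄ = 60 / (6·3) = 10/3.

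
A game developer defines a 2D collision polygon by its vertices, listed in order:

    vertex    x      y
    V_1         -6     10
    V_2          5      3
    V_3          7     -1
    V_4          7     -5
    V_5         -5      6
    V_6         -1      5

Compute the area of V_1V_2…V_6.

Apply the surveyor's formula: 2A = Σ (x_i·y_{i+1} − x_{i+1}·y_i), indices taken mod 6.
Cross-terms: -68, -26, -28, 17, -19, 20  ⇒  Σ = -104
Area = |Σ|/2 = 52.

52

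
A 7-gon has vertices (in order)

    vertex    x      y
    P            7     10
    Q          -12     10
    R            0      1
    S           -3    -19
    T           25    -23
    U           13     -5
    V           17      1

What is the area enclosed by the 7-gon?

Apply the shoelace formula: 2A = Σ (x_i·y_{i+1} − x_{i+1}·y_i), indices taken mod 7.
P→Q: (7)(10) − (-12)(10) = 190
Q→R: (-12)(1) − (0)(10) = -12
R→S: (0)(-19) − (-3)(1) = 3
S→T: (-3)(-23) − (25)(-19) = 544
T→U: (25)(-5) − (13)(-23) = 174
U→V: (13)(1) − (17)(-5) = 98
V→P: (17)(10) − (7)(1) = 163
Σ = 1160
Area = |Σ|/2 = 580.

580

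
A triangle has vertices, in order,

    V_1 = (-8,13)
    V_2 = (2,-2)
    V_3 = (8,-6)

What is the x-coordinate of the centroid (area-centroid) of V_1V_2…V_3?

2/3

Apply the shoelace (surveyor's) formula. First the cross-terms c_i = x_i·y_{i+1} − x_{i+1}·y_i:
  -10, 4, 56  ⇒  2A = 50, A = 25.
Then Σ (x_i + x_{i+1})·c_i = 100, so x̄ = 100 / (6·25) = 2/3.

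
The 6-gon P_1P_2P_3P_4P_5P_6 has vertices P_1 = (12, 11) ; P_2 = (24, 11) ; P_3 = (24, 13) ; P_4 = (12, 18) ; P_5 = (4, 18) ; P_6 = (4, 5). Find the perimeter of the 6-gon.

58

|P_1P_2| = √((12)² + (0)²) = √144 = 12
|P_2P_3| = √((0)² + (2)²) = √4 = 2
|P_3P_4| = √((-12)² + (5)²) = √169 = 13
|P_4P_5| = √((-8)² + (0)²) = √64 = 8
|P_5P_6| = √((0)² + (-13)²) = √169 = 13
|P_6P_1| = √((8)² + (6)²) = √100 = 10
Perimeter = 12 + 2 + 13 + 8 + 13 + 10 = 58.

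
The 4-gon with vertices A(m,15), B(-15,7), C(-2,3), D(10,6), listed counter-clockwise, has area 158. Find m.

14

Write out the shoelace sum; only the two edges meeting at A involve m:
2·Area = [(10·15 − m·6) + (m·7 − (-15)·15)] + -73
       = 1·m + 302 = 316
⇒ m = 14.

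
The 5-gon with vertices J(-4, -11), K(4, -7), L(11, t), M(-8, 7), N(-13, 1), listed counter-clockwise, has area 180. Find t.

-8

The doubled signed area Σ (x_i y_{i+1} − x_{i+1} y_i) is linear in t.
With t=0 it equals 456; the coefficient of t is 12 (from the two edges through L).
So 12·t + 456 = 2·180 = 360 ⇒ t = -8.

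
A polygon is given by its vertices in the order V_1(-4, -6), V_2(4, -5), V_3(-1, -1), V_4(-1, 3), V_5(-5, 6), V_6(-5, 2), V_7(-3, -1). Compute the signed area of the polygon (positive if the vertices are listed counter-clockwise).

42.5

Apply Gauss's area formula: 2A = Σ (x_i·y_{i+1} − x_{i+1}·y_i), indices taken mod 7.
Σ = (44) + (-9) + (-4) + (9) + (20) + (11) + (14) = 85
Signed area = Σ/2 = 42.5 (positive ⇒ counter-clockwise traversal).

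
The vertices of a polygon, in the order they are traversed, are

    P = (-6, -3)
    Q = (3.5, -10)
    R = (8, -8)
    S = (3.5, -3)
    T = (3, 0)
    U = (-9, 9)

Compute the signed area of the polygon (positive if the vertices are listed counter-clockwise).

Apply the shoelace (surveyor's) formula: 2A = Σ (x_i·y_{i+1} − x_{i+1}·y_i), indices taken mod 6.
Cross-terms: 70.5, 52, 4, 9, 27, 81  ⇒  Σ = 243.5
Signed area = Σ/2 = 121.75 (positive ⇒ counter-clockwise traversal).

121.75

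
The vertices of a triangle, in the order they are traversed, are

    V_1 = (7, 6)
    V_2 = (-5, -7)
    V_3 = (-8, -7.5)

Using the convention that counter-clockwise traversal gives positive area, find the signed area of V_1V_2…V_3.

Cross-terms: -19, -18.5, 4.5  ⇒  Σ = -33
Signed area = Σ/2 = -16.5 (negative ⇒ clockwise traversal).

-16.5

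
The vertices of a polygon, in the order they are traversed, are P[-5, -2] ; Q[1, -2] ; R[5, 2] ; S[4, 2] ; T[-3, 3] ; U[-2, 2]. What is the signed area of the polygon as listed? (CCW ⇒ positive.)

P→Q: (-5)(-2) − (1)(-2) = 12
Q→R: (1)(2) − (5)(-2) = 12
R→S: (5)(2) − (4)(2) = 2
S→T: (4)(3) − (-3)(2) = 18
T→U: (-3)(2) − (-2)(3) = 0
U→P: (-2)(-2) − (-5)(2) = 14
Σ = 58
Signed area = Σ/2 = 29 (positive ⇒ counter-clockwise traversal).

29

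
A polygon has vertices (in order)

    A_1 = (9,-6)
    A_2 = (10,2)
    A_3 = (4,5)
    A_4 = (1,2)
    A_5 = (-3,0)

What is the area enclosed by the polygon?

73.5

Σ = (78) + (42) + (3) + (6) + (18) = 147
Area = |Σ|/2 = 73.5.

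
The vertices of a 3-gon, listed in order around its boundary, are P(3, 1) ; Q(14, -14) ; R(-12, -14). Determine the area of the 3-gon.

195

Σ = (-56) + (-364) + (30) = -390
Area = |Σ|/2 = 195.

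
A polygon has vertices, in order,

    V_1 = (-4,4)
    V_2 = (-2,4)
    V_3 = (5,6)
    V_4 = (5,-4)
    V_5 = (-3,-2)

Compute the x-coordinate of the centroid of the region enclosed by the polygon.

113/99

Apply the shoelace formula. First the cross-terms c_i = x_i·y_{i+1} − x_{i+1}·y_i:
  -8, -32, -50, -22, -20  ⇒  2A = -132, A = -66.
Then Σ (x_i + x_{i+1})·c_i = -452, so x̄ = -452 / (6·(-66)) = 113/99.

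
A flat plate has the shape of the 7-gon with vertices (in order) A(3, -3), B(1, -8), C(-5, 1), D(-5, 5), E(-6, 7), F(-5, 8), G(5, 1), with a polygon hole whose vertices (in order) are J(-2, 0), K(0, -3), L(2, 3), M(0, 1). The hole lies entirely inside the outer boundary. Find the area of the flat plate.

72.5

Outer boundary:
Σ = (-21) + (-39) + (-20) + (-5) + (-13) + (-45) + (-18) = -161
Area = |Σ|/2 = 80.5.
Hole:
Apply Gauss's area formula: 2A = Σ (x_i·y_{i+1} − x_{i+1}·y_i), indices taken mod 4.
Σ = (6) + (6) + (2) + (2) = 16
Area = |Σ|/2 = 8.
Net area = 80.5 − 8 = 72.5.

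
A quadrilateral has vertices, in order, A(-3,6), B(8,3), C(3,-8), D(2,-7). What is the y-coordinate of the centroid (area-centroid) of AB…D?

Apply the shoelace formula. First the cross-terms c_i = x_i·y_{i+1} − x_{i+1}·y_i:
  -57, -73, -5, -9  ⇒  2A = -144, A = -72.
Then Σ (y_i + y_{i+1})·c_i = -64, so ȳ = -64 / (6·(-72)) = 4/27.

4/27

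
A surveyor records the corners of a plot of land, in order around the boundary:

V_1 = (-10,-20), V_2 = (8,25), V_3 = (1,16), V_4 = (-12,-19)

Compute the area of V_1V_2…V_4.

118

Cross-terms: -90, 103, 173, 50  ⇒  Σ = 236
Area = |Σ|/2 = 118.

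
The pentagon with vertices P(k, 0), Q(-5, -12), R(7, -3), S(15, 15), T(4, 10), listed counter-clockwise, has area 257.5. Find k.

-8

The doubled signed area Σ (x_i y_{i+1} − x_{i+1} y_i) is linear in k.
With k=0 it equals 339; the coefficient of k is -22 (from the two edges through P).
So -22·k + 339 = 2·257.5 = 515 ⇒ k = -8.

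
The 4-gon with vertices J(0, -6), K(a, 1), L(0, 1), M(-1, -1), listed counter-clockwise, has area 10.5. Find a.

2

The doubled signed area Σ (x_i y_{i+1} − x_{i+1} y_i) is linear in a.
With a=0 it equals 7; the coefficient of a is 7 (from the two edges through K).
So 7·a + 7 = 2·10.5 = 21 ⇒ a = 2.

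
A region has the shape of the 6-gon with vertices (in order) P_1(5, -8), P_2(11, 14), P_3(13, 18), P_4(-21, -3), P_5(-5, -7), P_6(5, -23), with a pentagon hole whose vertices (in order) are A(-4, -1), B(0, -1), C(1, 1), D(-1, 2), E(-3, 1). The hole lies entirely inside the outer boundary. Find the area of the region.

Outer boundary:
Apply the surveyor's formula: 2A = Σ (x_i·y_{i+1} − x_{i+1}·y_i), indices taken mod 6.
Σ = (158) + (16) + (339) + (132) + (150) + (75) = 870
Area = |Σ|/2 = 435.
Hole:
Σ = (4) + (1) + (3) + (5) + (7) = 20
Area = |Σ|/2 = 10.
Net area = 435 − 10 = 425.

425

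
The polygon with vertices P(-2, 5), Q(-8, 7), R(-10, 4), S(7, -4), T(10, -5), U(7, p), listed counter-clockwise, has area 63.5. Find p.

The doubled signed area Σ (x_i y_{i+1} − x_{i+1} y_i) is linear in p.
With p=0 it equals 151; the coefficient of p is 12 (from the two edges through U).
So 12·p + 151 = 2·63.5 = 127 ⇒ p = -2.

-2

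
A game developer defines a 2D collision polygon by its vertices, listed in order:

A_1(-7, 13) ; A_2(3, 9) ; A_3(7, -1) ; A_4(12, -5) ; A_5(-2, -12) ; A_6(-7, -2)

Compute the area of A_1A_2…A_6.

265

Cross-terms: -102, -66, -23, -154, -80, -105  ⇒  Σ = -530
Area = |Σ|/2 = 265.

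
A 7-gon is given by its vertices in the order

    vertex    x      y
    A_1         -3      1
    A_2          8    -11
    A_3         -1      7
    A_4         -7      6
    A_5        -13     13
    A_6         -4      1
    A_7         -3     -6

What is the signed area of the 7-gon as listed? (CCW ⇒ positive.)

Apply the shoelace (surveyor's) formula: 2A = Σ (x_i·y_{i+1} − x_{i+1}·y_i), indices taken mod 7.
A_1→A_2: (-3)(-11) − (8)(1) = 25
A_2→A_3: (8)(7) − (-1)(-11) = 45
A_3→A_4: (-1)(6) − (-7)(7) = 43
A_4→A_5: (-7)(13) − (-13)(6) = -13
A_5→A_6: (-13)(1) − (-4)(13) = 39
A_6→A_7: (-4)(-6) − (-3)(1) = 27
A_7→A_1: (-3)(1) − (-3)(-6) = -21
Σ = 145
Signed area = Σ/2 = 72.5 (positive ⇒ counter-clockwise traversal).

72.5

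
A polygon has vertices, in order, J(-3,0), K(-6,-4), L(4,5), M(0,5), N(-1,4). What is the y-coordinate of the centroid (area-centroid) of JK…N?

2.2

Apply the shoelace (surveyor's) formula. First the cross-terms c_i = x_i·y_{i+1} − x_{i+1}·y_i:
  12, -14, 20, 5, 12  ⇒  2A = 35, A = 17.5.
Then Σ (y_i + y_{i+1})·c_i = 231, so ȳ = 231 / (6·17.5) = 2.2.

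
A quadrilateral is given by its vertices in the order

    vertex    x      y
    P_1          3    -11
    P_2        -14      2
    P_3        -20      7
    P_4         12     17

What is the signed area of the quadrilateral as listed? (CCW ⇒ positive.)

-406.5

Apply the shoelace (surveyor's) formula: 2A = Σ (x_i·y_{i+1} − x_{i+1}·y_i), indices taken mod 4.
Σ = (-148) + (-58) + (-424) + (-183) = -813
Signed area = Σ/2 = -406.5 (negative ⇒ clockwise traversal).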